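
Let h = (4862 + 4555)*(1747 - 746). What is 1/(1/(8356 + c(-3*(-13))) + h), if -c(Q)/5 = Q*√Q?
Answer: 644199084874693/6072489205126016105434 - 195*√39/6072489205126016105434 ≈ 1.0608e-7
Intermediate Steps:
c(Q) = -5*Q^(3/2) (c(Q) = -5*Q*√Q = -5*Q^(3/2))
h = 9426417 (h = 9417*1001 = 9426417)
1/(1/(8356 + c(-3*(-13))) + h) = 1/(1/(8356 - 5*39*√39) + 9426417) = 1/(1/(8356 - 195*√39) + 9426417) = 1/(9426417 + 1/(8356 - 195*√39))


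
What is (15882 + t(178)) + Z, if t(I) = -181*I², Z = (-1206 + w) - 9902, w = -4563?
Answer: -5734593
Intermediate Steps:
Z = -15671 (Z = (-1206 - 4563) - 9902 = -5769 - 9902 = -15671)
(15882 + t(178)) + Z = (15882 - 181*178²) - 15671 = (15882 - 181*31684) - 15671 = (15882 - 5734804) - 15671 = -5718922 - 15671 = -5734593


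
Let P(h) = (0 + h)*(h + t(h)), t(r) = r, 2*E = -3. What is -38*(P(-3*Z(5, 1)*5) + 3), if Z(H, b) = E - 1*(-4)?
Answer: -106989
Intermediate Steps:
E = -3/2 (E = (1/2)*(-3) = -3/2 ≈ -1.5000)
Z(H, b) = 5/2 (Z(H, b) = -3/2 - 1*(-4) = -3/2 + 4 = 5/2)
P(h) = 2*h**2 (P(h) = (0 + h)*(h + h) = h*(2*h) = 2*h**2)
-38*(P(-3*Z(5, 1)*5) + 3) = -38*(2*(-3*5/2*5)**2 + 3) = -38*(2*(-15/2*5)**2 + 3) = -38*(2*(-75/2)**2 + 3) = -38*(2*(5625/4) + 3) = -38*(5625/2 + 3) = -38*5631/2 = -106989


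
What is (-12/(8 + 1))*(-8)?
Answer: 32/3 ≈ 10.667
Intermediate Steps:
(-12/(8 + 1))*(-8) = (-12/9)*(-8) = ((⅑)*(-12))*(-8) = -4/3*(-8) = 32/3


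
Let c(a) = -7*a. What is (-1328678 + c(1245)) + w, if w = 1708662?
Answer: 371269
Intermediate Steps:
(-1328678 + c(1245)) + w = (-1328678 - 7*1245) + 1708662 = (-1328678 - 8715) + 1708662 = -1337393 + 1708662 = 371269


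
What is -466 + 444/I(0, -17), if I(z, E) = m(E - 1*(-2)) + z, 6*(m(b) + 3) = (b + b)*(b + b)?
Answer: -22686/49 ≈ -462.98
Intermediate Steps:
m(b) = -3 + 2*b²/3 (m(b) = -3 + ((b + b)*(b + b))/6 = -3 + ((2*b)*(2*b))/6 = -3 + (4*b²)/6 = -3 + 2*b²/3)
I(z, E) = -3 + z + 2*(2 + E)²/3 (I(z, E) = (-3 + 2*(E - 1*(-2))²/3) + z = (-3 + 2*(E + 2)²/3) + z = (-3 + 2*(2 + E)²/3) + z = -3 + z + 2*(2 + E)²/3)
-466 + 444/I(0, -17) = -466 + 444/(-3 + 0 + 2*(2 - 17)²/3) = -466 + 444/(-3 + 0 + (⅔)*(-15)²) = -466 + 444/(-3 + 0 + (⅔)*225) = -466 + 444/(-3 + 0 + 150) = -466 + 444/147 = -466 + 444*(1/147) = -466 + 148/49 = -22686/49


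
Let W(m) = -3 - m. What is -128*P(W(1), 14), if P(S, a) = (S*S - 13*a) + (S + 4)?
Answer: 21248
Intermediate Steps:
P(S, a) = 4 + S + S² - 13*a (P(S, a) = (S² - 13*a) + (4 + S) = 4 + S + S² - 13*a)
-128*P(W(1), 14) = -128*(4 + (-3 - 1*1) + (-3 - 1*1)² - 13*14) = -128*(4 + (-3 - 1) + (-3 - 1)² - 182) = -128*(4 - 4 + (-4)² - 182) = -128*(4 - 4 + 16 - 182) = -128*(-166) = 21248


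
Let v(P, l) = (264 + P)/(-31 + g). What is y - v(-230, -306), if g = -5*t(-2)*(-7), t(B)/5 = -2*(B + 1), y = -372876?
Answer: -118947478/319 ≈ -3.7288e+5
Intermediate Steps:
t(B) = -10 - 10*B (t(B) = 5*(-2*(B + 1)) = 5*(-2*(1 + B)) = 5*(-2 - 2*B) = -10 - 10*B)
g = 350 (g = -5*(-10 - 10*(-2))*(-7) = -5*(-10 + 20)*(-7) = -5*10*(-7) = -50*(-7) = 350)
v(P, l) = 24/29 + P/319 (v(P, l) = (264 + P)/(-31 + 350) = (264 + P)/319 = (264 + P)*(1/319) = 24/29 + P/319)
y - v(-230, -306) = -372876 - (24/29 + (1/319)*(-230)) = -372876 - (24/29 - 230/319) = -372876 - 1*34/319 = -372876 - 34/319 = -118947478/319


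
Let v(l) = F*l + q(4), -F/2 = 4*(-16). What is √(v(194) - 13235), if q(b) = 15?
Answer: 2*√2903 ≈ 107.76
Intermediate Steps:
F = 128 (F = -8*(-16) = -2*(-64) = 128)
v(l) = 15 + 128*l (v(l) = 128*l + 15 = 15 + 128*l)
√(v(194) - 13235) = √((15 + 128*194) - 13235) = √((15 + 24832) - 13235) = √(24847 - 13235) = √11612 = 2*√2903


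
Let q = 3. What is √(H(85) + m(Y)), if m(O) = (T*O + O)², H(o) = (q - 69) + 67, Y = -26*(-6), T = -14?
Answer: √4112785 ≈ 2028.0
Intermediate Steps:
Y = 156
H(o) = 1 (H(o) = (3 - 69) + 67 = -66 + 67 = 1)
m(O) = 169*O² (m(O) = (-14*O + O)² = (-13*O)² = 169*O²)
√(H(85) + m(Y)) = √(1 + 169*156²) = √(1 + 169*24336) = √(1 + 4112784) = √4112785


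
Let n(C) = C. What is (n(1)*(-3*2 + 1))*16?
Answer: -80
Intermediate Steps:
(n(1)*(-3*2 + 1))*16 = (1*(-3*2 + 1))*16 = (1*(-6 + 1))*16 = (1*(-5))*16 = -5*16 = -80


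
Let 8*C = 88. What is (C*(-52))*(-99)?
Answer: 56628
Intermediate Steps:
C = 11 (C = (⅛)*88 = 11)
(C*(-52))*(-99) = (11*(-52))*(-99) = -572*(-99) = 56628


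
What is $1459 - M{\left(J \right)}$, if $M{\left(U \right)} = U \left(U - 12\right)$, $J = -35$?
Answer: $-186$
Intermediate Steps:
$M{\left(U \right)} = U \left(-12 + U\right)$
$1459 - M{\left(J \right)} = 1459 - - 35 \left(-12 - 35\right) = 1459 - \left(-35\right) \left(-47\right) = 1459 - 1645 = -186$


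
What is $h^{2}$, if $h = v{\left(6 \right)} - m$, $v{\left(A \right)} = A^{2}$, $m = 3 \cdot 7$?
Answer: $225$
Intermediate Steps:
$m = 21$
$h = 15$ ($h = 6^{2} - 21 = 36 - 21 = 15$)
$h^{2} = 15^{2} = 225$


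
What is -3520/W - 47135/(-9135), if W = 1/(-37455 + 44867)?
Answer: -47666859053/1827 ≈ -2.6090e+7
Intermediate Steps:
W = 1/7412 ≈ 0.00013492
-3520/W - 47135/(-9135) = -3520/1/7412 - 47135/(-9135) = -3520*7412 - 47135*(-1/9135) = -26090240 + 9427/1827 = -47666859053/1827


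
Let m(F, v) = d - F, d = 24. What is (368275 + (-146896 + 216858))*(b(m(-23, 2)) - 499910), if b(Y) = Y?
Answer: -219058461531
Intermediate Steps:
m(F, v) = 24 - F
(368275 + (-146896 + 216858))*(b(m(-23, 2)) - 499910) = (368275 + (-146896 + 216858))*((24 - 1*(-23)) - 499910) = (368275 + 69962)*((24 + 23) - 499910) = 438237*(47 - 499910) = 438237*(-499863) = -219058461531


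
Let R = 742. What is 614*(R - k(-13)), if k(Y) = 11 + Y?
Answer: 456816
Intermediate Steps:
614*(R - k(-13)) = 614*(742 - (11 - 13)) = 614*(742 - 1*(-2)) = 614*(742 + 2) = 614*744 = 456816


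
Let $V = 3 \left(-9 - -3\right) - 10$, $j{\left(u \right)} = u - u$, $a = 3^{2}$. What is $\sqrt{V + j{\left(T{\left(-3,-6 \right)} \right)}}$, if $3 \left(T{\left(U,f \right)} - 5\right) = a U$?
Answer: $2 i \sqrt{7} \approx 5.2915 i$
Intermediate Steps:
$a = 9$
$T{\left(U,f \right)} = 5 + 3 U$ ($T{\left(U,f \right)} = 5 + \frac{9 U}{3} = 5 + 3 U$)
$j{\left(u \right)} = 0$
$V = -28$ ($V = 3 \left(-9 + 3\right) - 10 = 3 \left(-6\right) - 10 = -18 - 10 = -28$)
$\sqrt{V + j{\left(T{\left(-3,-6 \right)} \right)}} = \sqrt{-28 + 0} = \sqrt{-28} = 2 i \sqrt{7}$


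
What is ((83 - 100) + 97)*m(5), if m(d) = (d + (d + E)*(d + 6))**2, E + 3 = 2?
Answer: 192080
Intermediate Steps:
E = -1 (E = -3 + 2 = -1)
m(d) = (d + (-1 + d)*(6 + d))**2 (m(d) = (d + (d - 1)*(d + 6))**2 = (d + (-1 + d)*(6 + d))**2)
((83 - 100) + 97)*m(5) = ((83 - 100) + 97)*(-6 + 5**2 + 6*5)**2 = (-17 + 97)*(-6 + 25 + 30)**2 = 80*49**2 = 80*2401 = 192080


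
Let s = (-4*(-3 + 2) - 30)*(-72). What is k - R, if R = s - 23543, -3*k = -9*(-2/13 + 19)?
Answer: 282458/13 ≈ 21728.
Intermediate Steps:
k = 735/13 (k = -(-3)*(-2/13 + 19) = -(-3)*245/13 = -⅓*(-2205/13) = 735/13 ≈ 56.538)
s = 1872 (s = (-4*(-1) - 30)*(-72) = (4 - 30)*(-72) = -26*(-72) = 1872)
R = -21671 (R = 1872 - 23543 = -21671)
k - R = 735/13 - 1*(-21671) = 735/13 + 21671 = 282458/13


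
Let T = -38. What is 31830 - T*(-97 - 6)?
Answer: 27916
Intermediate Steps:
31830 - T*(-97 - 6) = 31830 - (-38)*(-97 - 6) = 31830 - (-38)*(-103) = 31830 - 1*3914 = 31830 - 3914 = 27916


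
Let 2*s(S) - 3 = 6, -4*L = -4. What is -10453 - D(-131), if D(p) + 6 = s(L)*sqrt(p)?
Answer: -10447 - 9*I*sqrt(131)/2 ≈ -10447.0 - 51.505*I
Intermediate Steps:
L = 1 (L = -1/4*(-4) = 1)
s(S) = 9/2 (s(S) = 3/2 + (1/2)*6 = 3/2 + 3 = 9/2)
D(p) = -6 + 9*sqrt(p)/2
-10453 - D(-131) = -10453 - (-6 + 9*sqrt(-131)/2) = -10453 - (-6 + 9*(I*sqrt(131))/2) = -10453 - (-6 + 9*I*sqrt(131)/2) = -10453 + (6 - 9*I*sqrt(131)/2) = -10447 - 9*I*sqrt(131)/2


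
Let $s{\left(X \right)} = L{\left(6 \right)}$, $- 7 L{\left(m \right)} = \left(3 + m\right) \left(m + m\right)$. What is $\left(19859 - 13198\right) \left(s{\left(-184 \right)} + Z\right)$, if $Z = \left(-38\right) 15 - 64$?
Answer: $- \frac{30280906}{7} \approx -4.3258 \cdot 10^{6}$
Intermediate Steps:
$L{\left(m \right)} = - \frac{2 m \left(3 + m\right)}{7}$ ($L{\left(m \right)} = - \frac{\left(3 + m\right) \left(m + m\right)}{7} = - \frac{\left(3 + m\right) 2 m}{7} = - \frac{2 m \left(3 + m\right)}{7}$)
$s{\left(X \right)} = - \frac{108}{7}$ ($s{\left(X \right)} = \left(- \frac{2}{7}\right) 6 \left(3 + 6\right) = \left(- \frac{2}{7}\right) 6 \cdot 9 = - \frac{108}{7}$)
$Z = -634$ ($Z = -570 - 64 = -634$)
$\left(19859 - 13198\right) \left(s{\left(-184 \right)} + Z\right) = \left(19859 - 13198\right) \left(- \frac{108}{7} - 634\right) = 6661 \left(- \frac{4546}{7}\right) = - \frac{30280906}{7}$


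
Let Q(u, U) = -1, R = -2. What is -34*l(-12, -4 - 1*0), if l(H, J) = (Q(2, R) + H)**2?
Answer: -5746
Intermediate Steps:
l(H, J) = (-1 + H)**2
-34*l(-12, -4 - 1*0) = -34*(-1 - 12)**2 = -34*(-13)**2 = -34*169 = -5746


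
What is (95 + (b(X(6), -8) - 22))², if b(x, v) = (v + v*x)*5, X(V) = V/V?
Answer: 49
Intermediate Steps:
X(V) = 1
b(x, v) = 5*v + 5*v*x
(95 + (b(X(6), -8) - 22))² = (95 + (5*(-8)*(1 + 1) - 22))² = (95 + (5*(-8)*2 - 22))² = (95 + (-80 - 22))² = (95 - 102)² = (-7)² = 49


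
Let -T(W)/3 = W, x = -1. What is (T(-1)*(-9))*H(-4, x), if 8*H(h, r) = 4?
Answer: -27/2 ≈ -13.500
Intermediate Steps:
H(h, r) = ½ (H(h, r) = (⅛)*4 = ½)
T(W) = -3*W
(T(-1)*(-9))*H(-4, x) = (-3*(-1)*(-9))*(½) = (3*(-9))*(½) = -27*½ = -27/2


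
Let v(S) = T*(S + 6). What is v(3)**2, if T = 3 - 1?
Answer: 324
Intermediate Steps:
T = 2
v(S) = 12 + 2*S (v(S) = 2*(S + 6) = 2*(6 + S) = 12 + 2*S)
v(3)**2 = (12 + 2*3)**2 = (12 + 6)**2 = 18**2 = 324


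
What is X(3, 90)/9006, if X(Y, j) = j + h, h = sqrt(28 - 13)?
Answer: 15/1501 + sqrt(15)/9006 ≈ 0.010423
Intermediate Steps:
h = sqrt(15) ≈ 3.8730
X(Y, j) = j + sqrt(15)
X(3, 90)/9006 = (90 + sqrt(15))/9006 = (90 + sqrt(15))*(1/9006) = 15/1501 + sqrt(15)/9006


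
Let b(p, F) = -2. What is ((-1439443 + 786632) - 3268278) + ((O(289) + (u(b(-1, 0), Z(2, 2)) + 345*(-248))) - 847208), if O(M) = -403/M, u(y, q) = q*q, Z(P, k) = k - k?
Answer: -1402765076/289 ≈ -4.8539e+6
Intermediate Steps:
Z(P, k) = 0
u(y, q) = q**2
((-1439443 + 786632) - 3268278) + ((O(289) + (u(b(-1, 0), Z(2, 2)) + 345*(-248))) - 847208) = ((-1439443 + 786632) - 3268278) + ((-403/289 + (0**2 + 345*(-248))) - 847208) = (-652811 - 3268278) + ((-403*1/289 + (0 - 85560)) - 847208) = -3921089 + ((-403/289 - 85560) - 847208) = -3921089 + (-24727243/289 - 847208) = -3921089 - 269570355/289 = -1402765076/289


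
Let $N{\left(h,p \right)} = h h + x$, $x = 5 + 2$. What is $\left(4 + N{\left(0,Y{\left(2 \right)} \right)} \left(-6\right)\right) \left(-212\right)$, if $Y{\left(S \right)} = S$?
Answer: $8056$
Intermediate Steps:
$x = 7$
$N{\left(h,p \right)} = 7 + h^{2}$ ($N{\left(h,p \right)} = h h + 7 = h^{2} + 7 = 7 + h^{2}$)
$\left(4 + N{\left(0,Y{\left(2 \right)} \right)} \left(-6\right)\right) \left(-212\right) = \left(4 + \left(7 + 0^{2}\right) \left(-6\right)\right) \left(-212\right) = \left(4 + \left(7 + 0\right) \left(-6\right)\right) \left(-212\right) = \left(4 + 7 \left(-6\right)\right) \left(-212\right) = \left(4 - 42\right) \left(-212\right) = \left(-38\right) \left(-212\right) = 8056$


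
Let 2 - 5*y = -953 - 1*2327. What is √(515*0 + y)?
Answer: √16410/5 ≈ 25.620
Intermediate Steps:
y = 3282/5 (y = ⅖ - (-953 - 1*2327)/5 = ⅖ - (-953 - 2327)/5 = ⅖ - ⅕*(-3280) = ⅖ + 656 = 3282/5 ≈ 656.40)
√(515*0 + y) = √(515*0 + 3282/5) = √(0 + 3282/5) = √(3282/5) = √16410/5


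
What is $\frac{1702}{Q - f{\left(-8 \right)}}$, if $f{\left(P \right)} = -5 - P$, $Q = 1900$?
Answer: $\frac{1702}{1897} \approx 0.89721$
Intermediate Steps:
$\frac{1702}{Q - f{\left(-8 \right)}} = \frac{1702}{1900 - \left(-5 - -8\right)} = \frac{1702}{1900 - \left(-5 + 8\right)} = \frac{1702}{1900 - 3} = \frac{1702}{1897}$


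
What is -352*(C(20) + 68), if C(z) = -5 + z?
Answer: -29216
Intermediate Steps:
-352*(C(20) + 68) = -352*((-5 + 20) + 68) = -352*(15 + 68) = -352*83 = -29216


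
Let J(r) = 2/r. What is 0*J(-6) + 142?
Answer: 142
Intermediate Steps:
0*J(-6) + 142 = 0*(2/(-6)) + 142 = 0*(2*(-1/6)) + 142 = 0*(-1/3) + 142 = 0 + 142 = 142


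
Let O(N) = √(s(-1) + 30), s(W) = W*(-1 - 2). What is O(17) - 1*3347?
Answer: -3347 + √33 ≈ -3341.3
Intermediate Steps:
s(W) = -3*W (s(W) = W*(-3) = -3*W)
O(N) = √33 (O(N) = √(-3*(-1) + 30) = √(3 + 30) = √33)
O(17) - 1*3347 = √33 - 1*3347 = √33 - 3347 = -3347 + √33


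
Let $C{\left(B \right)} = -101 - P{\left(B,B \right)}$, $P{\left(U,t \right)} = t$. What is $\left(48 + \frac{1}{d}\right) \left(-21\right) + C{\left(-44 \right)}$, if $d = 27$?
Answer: $- \frac{9592}{9} \approx -1065.8$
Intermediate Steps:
$C{\left(B \right)} = -101 - B$
$\left(48 + \frac{1}{d}\right) \left(-21\right) + C{\left(-44 \right)} = \left(48 + \frac{1}{27}\right) \left(-21\right) - 57 = \left(48 + \frac{1}{27}\right) \left(-21\right) + \left(-101 + 44\right) = \frac{1297}{27} \left(-21\right) - 57 = - \frac{9079}{9} - 57 = - \frac{9592}{9}$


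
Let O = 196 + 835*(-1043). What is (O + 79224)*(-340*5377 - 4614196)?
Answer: 5099043968360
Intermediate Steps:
O = -870709 (O = 196 - 870905 = -870709)
(O + 79224)*(-340*5377 - 4614196) = (-870709 + 79224)*(-340*5377 - 4614196) = -791485*(-1828180 - 4614196) = -791485*(-6442376) = 5099043968360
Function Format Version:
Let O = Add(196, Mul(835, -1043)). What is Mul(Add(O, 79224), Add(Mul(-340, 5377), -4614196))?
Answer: 5099043968360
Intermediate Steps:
O = -870709 (O = Add(196, -870905) = -870709)
Mul(Add(O, 79224), Add(Mul(-340, 5377), -4614196)) = Mul(Add(-870709, 79224), Add(Mul(-340, 5377), -4614196)) = Mul(-791485, Add(-1828180, -4614196)) = Mul(-791485, -6442376) = 5099043968360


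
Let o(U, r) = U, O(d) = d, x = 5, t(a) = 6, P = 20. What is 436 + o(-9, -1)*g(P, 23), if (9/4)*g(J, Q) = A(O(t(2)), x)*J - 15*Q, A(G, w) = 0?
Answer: 1816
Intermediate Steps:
g(J, Q) = -20*Q/3 (g(J, Q) = 4*(0*J - 15*Q)/9 = 4*(0 - 15*Q)/9 = 4*(-15*Q)/9 = -20*Q/3)
436 + o(-9, -1)*g(P, 23) = 436 - (-60)*23 = 436 - 9*(-460/3) = 436 + 1380 = 1816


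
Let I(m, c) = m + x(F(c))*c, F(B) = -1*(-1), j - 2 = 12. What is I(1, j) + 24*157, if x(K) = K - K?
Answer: 3769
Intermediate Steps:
j = 14 (j = 2 + 12 = 14)
F(B) = 1
x(K) = 0
I(m, c) = m (I(m, c) = m + 0*c = m + 0 = m)
I(1, j) + 24*157 = 1 + 24*157 = 1 + 3768 = 3769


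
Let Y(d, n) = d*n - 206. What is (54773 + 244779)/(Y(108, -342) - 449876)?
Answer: -149776/243509 ≈ -0.61507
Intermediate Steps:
Y(d, n) = -206 + d*n
(54773 + 244779)/(Y(108, -342) - 449876) = (54773 + 244779)/((-206 + 108*(-342)) - 449876) = 299552/((-206 - 36936) - 449876) = 299552/(-37142 - 449876) = 299552/(-487018) = 299552*(-1/487018) = -149776/243509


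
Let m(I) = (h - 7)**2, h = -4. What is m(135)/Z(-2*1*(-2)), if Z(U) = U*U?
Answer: 121/16 ≈ 7.5625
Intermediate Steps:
Z(U) = U**2
m(I) = 121 (m(I) = (-4 - 7)**2 = (-11)**2 = 121)
m(135)/Z(-2*1*(-2)) = 121/((-2*1*(-2))**2) = 121/((-2*(-2))**2) = 121/(4**2) = 121/16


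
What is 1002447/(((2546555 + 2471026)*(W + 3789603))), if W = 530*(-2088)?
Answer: 111383/1495776019167 ≈ 7.4465e-8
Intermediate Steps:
W = -1106640
1002447/(((2546555 + 2471026)*(W + 3789603))) = 1002447/(((2546555 + 2471026)*(-1106640 + 3789603))) = 1002447/((5017581*2682963)) = 1002447/13461984172503 = 1002447*(1/13461984172503) = 111383/1495776019167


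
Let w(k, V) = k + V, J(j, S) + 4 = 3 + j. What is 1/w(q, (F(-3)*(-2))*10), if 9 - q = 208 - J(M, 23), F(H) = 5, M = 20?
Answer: -1/280 ≈ -0.0035714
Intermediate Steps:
J(j, S) = -1 + j (J(j, S) = -4 + (3 + j) = -1 + j)
q = -180 (q = 9 - (208 - (-1 + 20)) = 9 - (208 - 1*19) = 9 - (208 - 19) = 9 - 1*189 = 9 - 189 = -180)
w(k, V) = V + k
1/w(q, (F(-3)*(-2))*10) = 1/((5*(-2))*10 - 180) = 1/(-10*10 - 180) = 1/(-100 - 180) = 1/(-280) = -1/280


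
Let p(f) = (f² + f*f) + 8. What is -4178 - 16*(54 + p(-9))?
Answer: -7762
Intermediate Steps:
p(f) = 8 + 2*f² (p(f) = (f² + f²) + 8 = 2*f² + 8 = 8 + 2*f²)
-4178 - 16*(54 + p(-9)) = -4178 - 16*(54 + (8 + 2*(-9)²)) = -4178 - 16*(54 + (8 + 2*81)) = -4178 - 16*(54 + (8 + 162)) = -4178 - 16*(54 + 170) = -4178 - 16*224 = -4178 - 1*3584 = -4178 - 3584 = -7762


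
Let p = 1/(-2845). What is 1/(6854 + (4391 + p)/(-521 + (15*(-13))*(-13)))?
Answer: 2864915/19642373607 ≈ 0.00014585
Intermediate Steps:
p = -1/2845 ≈ -0.00035149
1/(6854 + (4391 + p)/(-521 + (15*(-13))*(-13))) = 1/(6854 + (4391 - 1/2845)/(-521 + (15*(-13))*(-13))) = 1/(6854 + 12492394/(2845*(-521 - 195*(-13)))) = 1/(6854 + 12492394/(2845*(-521 + 2535))) = 1/(6854 + (12492394/2845)/2014) = 1/(6854 + (12492394/2845)*(1/2014)) = 1/(6854 + 6246197/2864915) = 1/(19642373607/2864915) = 2864915/19642373607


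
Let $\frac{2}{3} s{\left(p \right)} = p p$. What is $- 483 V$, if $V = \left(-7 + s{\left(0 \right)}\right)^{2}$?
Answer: $-23667$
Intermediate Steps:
$s{\left(p \right)} = \frac{3 p^{2}}{2}$ ($s{\left(p \right)} = \frac{3 p p}{2} = \frac{3 p^{2}}{2}$)
$V = 49$ ($V = \left(-7 + \frac{3 \cdot 0^{2}}{2}\right)^{2} = \left(-7 + \frac{3}{2} \cdot 0\right)^{2} = \left(-7 + 0\right)^{2} = \left(-7\right)^{2} = 49$)
$- 483 V = \left(-483\right) 49 = -23667$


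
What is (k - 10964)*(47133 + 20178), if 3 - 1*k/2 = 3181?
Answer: -1165826520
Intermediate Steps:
k = -6356 (k = 6 - 2*3181 = 6 - 6362 = -6356)
(k - 10964)*(47133 + 20178) = (-6356 - 10964)*(47133 + 20178) = -17320*67311 = -1165826520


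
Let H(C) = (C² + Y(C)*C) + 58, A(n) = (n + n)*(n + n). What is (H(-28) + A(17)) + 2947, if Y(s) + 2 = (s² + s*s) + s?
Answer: -38119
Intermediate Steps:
A(n) = 4*n² (A(n) = (2*n)*(2*n) = 4*n²)
Y(s) = -2 + s + 2*s² (Y(s) = -2 + ((s² + s*s) + s) = -2 + ((s² + s²) + s) = -2 + (2*s² + s) = -2 + (s + 2*s²) = -2 + s + 2*s²)
H(C) = 58 + C² + C*(-2 + C + 2*C²) (H(C) = (C² + (-2 + C + 2*C²)*C) + 58 = (C² + C*(-2 + C + 2*C²)) + 58 = 58 + C² + C*(-2 + C + 2*C²))
(H(-28) + A(17)) + 2947 = ((58 - 2*(-28) + 2*(-28)² + 2*(-28)³) + 4*17²) + 2947 = ((58 + 56 + 2*784 + 2*(-21952)) + 4*289) + 2947 = ((58 + 56 + 1568 - 43904) + 1156) + 2947 = (-42222 + 1156) + 2947 = -41066 + 2947 = -38119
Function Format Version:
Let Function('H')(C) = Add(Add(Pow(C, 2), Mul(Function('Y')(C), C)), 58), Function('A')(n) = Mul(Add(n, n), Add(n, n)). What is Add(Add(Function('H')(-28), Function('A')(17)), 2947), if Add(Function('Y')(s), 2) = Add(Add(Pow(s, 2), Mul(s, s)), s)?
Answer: -38119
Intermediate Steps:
Function('A')(n) = Mul(4, Pow(n, 2)) (Function('A')(n) = Mul(Mul(2, n), Mul(2, n)) = Mul(4, Pow(n, 2)))
Function('Y')(s) = Add(-2, s, Mul(2, Pow(s, 2))) (Function('Y')(s) = Add(-2, Add(Add(Pow(s, 2), Mul(s, s)), s)) = Add(-2, Add(Add(Pow(s, 2), Pow(s, 2)), s)) = Add(-2, Add(Mul(2, Pow(s, 2)), s)) = Add(-2, Add(s, Mul(2, Pow(s, 2)))) = Add(-2, s, Mul(2, Pow(s, 2))))
Function('H')(C) = Add(58, Pow(C, 2), Mul(C, Add(-2, C, Mul(2, Pow(C, 2))))) (Function('H')(C) = Add(Add(Pow(C, 2), Mul(Add(-2, C, Mul(2, Pow(C, 2))), C)), 58) = Add(Add(Pow(C, 2), Mul(C, Add(-2, C, Mul(2, Pow(C, 2))))), 58) = Add(58, Pow(C, 2), Mul(C, Add(-2, C, Mul(2, Pow(C, 2))))))
Add(Add(Function('H')(-28), Function('A')(17)), 2947) = Add(Add(Add(58, Mul(-2, -28), Mul(2, Pow(-28, 2)), Mul(2, Pow(-28, 3))), Mul(4, Pow(17, 2))), 2947) = Add(Add(Add(58, 56, Mul(2, 784), Mul(2, -21952)), Mul(4, 289)), 2947) = Add(Add(Add(58, 56, 1568, -43904), 1156), 2947) = Add(Add(-42222, 1156), 2947) = Add(-41066, 2947) = -38119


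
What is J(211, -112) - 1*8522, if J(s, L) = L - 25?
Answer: -8659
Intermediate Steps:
J(s, L) = -25 + L
J(211, -112) - 1*8522 = (-25 - 112) - 1*8522 = -137 - 8522 = -8659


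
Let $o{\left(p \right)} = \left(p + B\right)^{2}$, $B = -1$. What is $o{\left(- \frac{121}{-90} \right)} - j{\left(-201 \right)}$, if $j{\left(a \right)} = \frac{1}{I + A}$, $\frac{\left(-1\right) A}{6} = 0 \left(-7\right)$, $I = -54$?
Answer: $\frac{1111}{8100} \approx 0.13716$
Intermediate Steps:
$A = 0$ ($A = - 6 \cdot 0 \left(-7\right) = \left(-6\right) 0 = 0$)
$j{\left(a \right)} = - \frac{1}{54}$ ($j{\left(a \right)} = \frac{1}{-54 + 0} = \frac{1}{-54} = - \frac{1}{54}$)
$o{\left(p \right)} = \left(-1 + p\right)^{2}$ ($o{\left(p \right)} = \left(p - 1\right)^{2} = \left(-1 + p\right)^{2}$)
$o{\left(- \frac{121}{-90} \right)} - j{\left(-201 \right)} = \left(-1 - \frac{121}{-90}\right)^{2} - - \frac{1}{54} = \left(-1 - - \frac{121}{90}\right)^{2} + \frac{1}{54} = \left(-1 + \frac{121}{90}\right)^{2} + \frac{1}{54} = \left(\frac{31}{90}\right)^{2} + \frac{1}{54} = \frac{961}{8100} + \frac{1}{54} = \frac{1111}{8100}$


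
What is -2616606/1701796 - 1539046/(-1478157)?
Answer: -624306074263/1257760834986 ≈ -0.49636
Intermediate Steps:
-2616606/1701796 - 1539046/(-1478157) = -2616606*1/1701796 - 1539046*(-1/1478157) = -1308303/850898 + 1539046/1478157 = -624306074263/1257760834986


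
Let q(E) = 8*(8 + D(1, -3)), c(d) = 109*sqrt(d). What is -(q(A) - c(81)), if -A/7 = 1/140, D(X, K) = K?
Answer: 941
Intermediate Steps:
A = -1/20 (A = -7/140 = -7*1/140 = -1/20 ≈ -0.050000)
q(E) = 40 (q(E) = 8*(8 - 3) = 8*5 = 40)
-(q(A) - c(81)) = -(40 - 109*sqrt(81)) = -(40 - 109*9) = -(40 - 1*981) = -(40 - 981) = -1*(-941) = 941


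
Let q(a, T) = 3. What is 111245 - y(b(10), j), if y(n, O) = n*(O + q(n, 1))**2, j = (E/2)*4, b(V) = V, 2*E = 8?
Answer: 110035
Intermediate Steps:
E = 4 (E = (1/2)*8 = 4)
j = 8 (j = (4/2)*4 = (4*(1/2))*4 = 2*4 = 8)
y(n, O) = n*(3 + O)**2 (y(n, O) = n*(O + 3)**2 = n*(3 + O)**2)
111245 - y(b(10), j) = 111245 - 10*(3 + 8)**2 = 111245 - 10*11**2 = 111245 - 10*121 = 111245 - 1*1210 = 111245 - 1210 = 110035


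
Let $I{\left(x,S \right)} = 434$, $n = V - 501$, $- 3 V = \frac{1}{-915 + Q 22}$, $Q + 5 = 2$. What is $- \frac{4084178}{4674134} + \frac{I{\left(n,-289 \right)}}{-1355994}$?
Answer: $- \frac{1385037359272}{1584524414799} \approx -0.8741$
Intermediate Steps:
$Q = -3$ ($Q = -5 + 2 = -3$)
$V = \frac{1}{2943}$ ($V = - \frac{1}{3 \left(-915 - 66\right)} = - \frac{1}{3 \left(-981\right)} = \left(- \frac{1}{3}\right) \left(- \frac{1}{981}\right) = \frac{1}{2943} \approx 0.00033979$)
$n = - \frac{1474442}{2943}$ ($n = \frac{1}{2943} - 501 = - \frac{1474442}{2943} \approx -501.0$)
$- \frac{4084178}{4674134} + \frac{I{\left(n,-289 \right)}}{-1355994} = - \frac{4084178}{4674134} + \frac{434}{-1355994} = \left(-4084178\right) \frac{1}{4674134} + 434 \left(- \frac{1}{1355994}\right) = - \frac{2042089}{2337067} - \frac{217}{677997} = - \frac{1385037359272}{1584524414799}$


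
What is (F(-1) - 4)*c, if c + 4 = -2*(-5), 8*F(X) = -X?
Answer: -93/4 ≈ -23.250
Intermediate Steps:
F(X) = -X/8 (F(X) = (-X)/8 = -X/8)
c = 6 (c = -4 - 2*(-5) = -4 + 10 = 6)
(F(-1) - 4)*c = (-1/8*(-1) - 4)*6 = (1/8 - 4)*6 = -31/8*6 = -93/4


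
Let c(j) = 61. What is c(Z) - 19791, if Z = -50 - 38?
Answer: -19730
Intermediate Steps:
Z = -88
c(Z) - 19791 = 61 - 19791 = -19730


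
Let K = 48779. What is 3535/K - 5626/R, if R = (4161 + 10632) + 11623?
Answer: -90525047/644273032 ≈ -0.14051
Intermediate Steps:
R = 26416 (R = 14793 + 11623 = 26416)
3535/K - 5626/R = 3535/48779 - 5626/26416 = 3535*(1/48779) - 5626*1/26416 = 3535/48779 - 2813/13208 = -90525047/644273032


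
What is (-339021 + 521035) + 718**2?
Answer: 697538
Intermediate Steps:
(-339021 + 521035) + 718**2 = 182014 + 515524 = 697538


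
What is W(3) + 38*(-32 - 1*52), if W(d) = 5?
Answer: -3187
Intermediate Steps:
W(3) + 38*(-32 - 1*52) = 5 + 38*(-32 - 1*52) = 5 + 38*(-32 - 52) = 5 + 38*(-84) = 5 - 3192 = -3187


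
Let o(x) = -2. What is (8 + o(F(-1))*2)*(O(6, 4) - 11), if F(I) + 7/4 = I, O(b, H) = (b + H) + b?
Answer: 20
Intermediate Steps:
O(b, H) = H + 2*b (O(b, H) = (H + b) + b = H + 2*b)
F(I) = -7/4 + I
(8 + o(F(-1))*2)*(O(6, 4) - 11) = (8 - 2*2)*((4 + 2*6) - 11) = (8 - 4)*((4 + 12) - 11) = 4*(16 - 11) = 4*5 = 20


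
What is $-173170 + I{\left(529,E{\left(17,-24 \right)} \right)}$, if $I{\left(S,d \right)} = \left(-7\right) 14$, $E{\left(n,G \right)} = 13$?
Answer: $-173268$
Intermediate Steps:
$I{\left(S,d \right)} = -98$
$-173170 + I{\left(529,E{\left(17,-24 \right)} \right)} = -173170 - 98 = -173268$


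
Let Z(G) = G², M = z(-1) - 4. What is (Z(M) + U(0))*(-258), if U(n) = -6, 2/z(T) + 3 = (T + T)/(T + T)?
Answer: -4902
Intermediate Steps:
z(T) = -1 (z(T) = 2/(-3 + (T + T)/(T + T)) = 2/(-3 + (2*T)/((2*T))) = 2/(-3 + (2*T)*(1/(2*T))) = 2/(-3 + 1) = 2/(-2) = 2*(-½) = -1)
M = -5 (M = -1 - 4 = -5)
(Z(M) + U(0))*(-258) = ((-5)² - 6)*(-258) = (25 - 6)*(-258) = 19*(-258) = -4902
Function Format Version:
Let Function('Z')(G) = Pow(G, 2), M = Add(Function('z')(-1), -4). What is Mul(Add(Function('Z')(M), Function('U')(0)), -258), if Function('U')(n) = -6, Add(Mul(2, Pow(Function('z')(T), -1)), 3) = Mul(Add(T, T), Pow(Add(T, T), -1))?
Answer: -4902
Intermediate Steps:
Function('z')(T) = -1 (Function('z')(T) = Mul(2, Pow(Add(-3, Mul(Add(T, T), Pow(Add(T, T), -1))), -1)) = Mul(2, Pow(Add(-3, Mul(Mul(2, T), Pow(Mul(2, T), -1))), -1)) = Mul(2, Pow(Add(-3, Mul(Mul(2, T), Mul(Rational(1, 2), Pow(T, -1)))), -1)) = Mul(2, Pow(Add(-3, 1), -1)) = Mul(2, Pow(-2, -1)) = Mul(2, Rational(-1, 2)) = -1)
M = -5 (M = Add(-1, -4) = -5)
Mul(Add(Function('Z')(M), Function('U')(0)), -258) = Mul(Add(Pow(-5, 2), -6), -258) = Mul(Add(25, -6), -258) = Mul(19, -258) = -4902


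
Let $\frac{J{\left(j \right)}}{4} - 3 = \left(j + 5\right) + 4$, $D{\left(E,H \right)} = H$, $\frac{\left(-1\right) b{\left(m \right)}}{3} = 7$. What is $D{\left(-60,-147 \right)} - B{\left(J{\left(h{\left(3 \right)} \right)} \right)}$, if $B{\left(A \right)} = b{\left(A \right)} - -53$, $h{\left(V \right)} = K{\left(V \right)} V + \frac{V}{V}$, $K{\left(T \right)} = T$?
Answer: $-179$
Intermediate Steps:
$b{\left(m \right)} = -21$ ($b{\left(m \right)} = \left(-3\right) 7 = -21$)
$h{\left(V \right)} = 1 + V^{2}$ ($h{\left(V \right)} = V V + \frac{V}{V} = V^{2} + 1 = 1 + V^{2}$)
$J{\left(j \right)} = 48 + 4 j$ ($J{\left(j \right)} = 12 + 4 \left(\left(j + 5\right) + 4\right) = 12 + 4 \left(\left(5 + j\right) + 4\right) = 12 + 4 \left(9 + j\right) = 12 + \left(36 + 4 j\right) = 48 + 4 j$)
$B{\left(A \right)} = 32$ ($B{\left(A \right)} = -21 - -53 = -21 + 53 = 32$)
$D{\left(-60,-147 \right)} - B{\left(J{\left(h{\left(3 \right)} \right)} \right)} = -147 - 32 = -179$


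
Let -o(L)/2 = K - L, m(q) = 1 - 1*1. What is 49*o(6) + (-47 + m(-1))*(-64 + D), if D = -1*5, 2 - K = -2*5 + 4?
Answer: 3047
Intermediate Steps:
K = 8 (K = 2 - (-2*5 + 4) = 2 - (-10 + 4) = 2 - 1*(-6) = 2 + 6 = 8)
D = -5
m(q) = 0 (m(q) = 1 - 1 = 0)
o(L) = -16 + 2*L (o(L) = -2*(8 - L) = -16 + 2*L)
49*o(6) + (-47 + m(-1))*(-64 + D) = 49*(-16 + 2*6) + (-47 + 0)*(-64 - 5) = 49*(-16 + 12) - 47*(-69) = 49*(-4) + 3243 = -196 + 3243 = 3047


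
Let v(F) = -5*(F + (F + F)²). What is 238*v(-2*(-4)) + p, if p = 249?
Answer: -313911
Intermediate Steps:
v(F) = -20*F² - 5*F (v(F) = -5*(F + (2*F)²) = -5*(F + 4*F²) = -20*F² - 5*F)
238*v(-2*(-4)) + p = 238*(-5*(-2*(-4))*(1 + 4*(-2*(-4)))) + 249 = 238*(-5*8*(1 + 4*8)) + 249 = 238*(-5*8*(1 + 32)) + 249 = 238*(-5*8*33) + 249 = 238*(-1320) + 249 = -314160 + 249 = -313911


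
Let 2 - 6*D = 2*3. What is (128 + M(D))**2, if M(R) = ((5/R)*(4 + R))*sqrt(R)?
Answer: 47902/3 - 6400*I*sqrt(6)/3 ≈ 15967.0 - 5225.6*I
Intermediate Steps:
D = -2/3 (D = 1/3 - 3/3 = 1/3 - 1/6*6 = 1/3 - 1 = -2/3 ≈ -0.66667)
M(R) = 5*(4 + R)/sqrt(R) (M(R) = (5*(4 + R)/R)*sqrt(R) = 5*(4 + R)/sqrt(R))
(128 + M(D))**2 = (128 + 5*(4 - 2/3)/sqrt(-2/3))**2 = (128 + 5*(-I*sqrt(6)/2)*(10/3))**2 = (128 - 25*I*sqrt(6)/3)**2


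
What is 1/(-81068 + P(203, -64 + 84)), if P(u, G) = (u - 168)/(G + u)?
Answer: -223/18078129 ≈ -1.2335e-5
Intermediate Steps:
P(u, G) = (-168 + u)/(G + u)
1/(-81068 + P(203, -64 + 84)) = 1/(-81068 + (-168 + 203)/((-64 + 84) + 203)) = 1/(-81068 + 35/(20 + 203)) = 1/(-81068 + 35/223) = 1/(-18078129/223) = -223/18078129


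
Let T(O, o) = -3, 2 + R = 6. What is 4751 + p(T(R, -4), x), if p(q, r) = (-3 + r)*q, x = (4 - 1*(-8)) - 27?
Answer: 4805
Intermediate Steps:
R = 4 (R = -2 + 6 = 4)
x = -15 (x = (4 + 8) - 27 = 12 - 27 = -15)
p(q, r) = q*(-3 + r)
4751 + p(T(R, -4), x) = 4751 - 3*(-3 - 15) = 4751 - 3*(-18) = 4751 + 54 = 4805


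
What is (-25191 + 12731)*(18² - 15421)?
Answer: 188108620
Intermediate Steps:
(-25191 + 12731)*(18² - 15421) = -12460*(324 - 15421) = -12460*(-15097) = 188108620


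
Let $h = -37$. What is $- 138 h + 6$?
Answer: $5112$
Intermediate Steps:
$- 138 h + 6 = \left(-138\right) \left(-37\right) + 6 = 5106 + 6 = 5112$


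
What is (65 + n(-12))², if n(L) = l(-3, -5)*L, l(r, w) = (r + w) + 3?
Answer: 15625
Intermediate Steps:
l(r, w) = 3 + r + w
n(L) = -5*L (n(L) = (3 - 3 - 5)*L = -5*L)
(65 + n(-12))² = (65 - 5*(-12))² = (65 + 60)² = 125² = 15625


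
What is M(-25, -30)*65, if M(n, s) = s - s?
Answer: 0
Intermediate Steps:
M(n, s) = 0
M(-25, -30)*65 = 0*65 = 0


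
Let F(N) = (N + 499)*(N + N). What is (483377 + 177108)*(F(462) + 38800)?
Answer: 612113720540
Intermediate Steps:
F(N) = 2*N*(499 + N) (F(N) = (499 + N)*(2*N) = 2*N*(499 + N))
(483377 + 177108)*(F(462) + 38800) = (483377 + 177108)*(2*462*(499 + 462) + 38800) = 660485*(2*462*961 + 38800) = 660485*(887964 + 38800) = 660485*926764 = 612113720540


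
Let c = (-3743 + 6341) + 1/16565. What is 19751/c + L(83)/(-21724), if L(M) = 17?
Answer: 7106824933253/934911261604 ≈ 7.6016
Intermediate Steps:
c = 43035871/16565 (c = 2598 + 1/16565 = 43035871/16565 ≈ 2598.0)
19751/c + L(83)/(-21724) = 19751/(43035871/16565) + 17/(-21724) = 19751*(16565/43035871) + 17*(-1/21724) = 327175315/43035871 - 17/21724 = 7106824933253/934911261604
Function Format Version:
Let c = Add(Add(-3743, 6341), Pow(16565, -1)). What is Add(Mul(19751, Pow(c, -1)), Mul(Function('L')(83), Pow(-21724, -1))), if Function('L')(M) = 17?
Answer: Rational(7106824933253, 934911261604) ≈ 7.6016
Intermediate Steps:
c = Rational(43035871, 16565) (c = Add(2598, Rational(1, 16565)) = Rational(43035871, 16565) ≈ 2598.0)
Add(Mul(19751, Pow(c, -1)), Mul(Function('L')(83), Pow(-21724, -1))) = Add(Mul(19751, Pow(Rational(43035871, 16565), -1)), Mul(17, Pow(-21724, -1))) = Add(Mul(19751, Rational(16565, 43035871)), Mul(17, Rational(-1, 21724))) = Add(Rational(327175315, 43035871), Rational(-17, 21724)) = Rational(7106824933253, 934911261604)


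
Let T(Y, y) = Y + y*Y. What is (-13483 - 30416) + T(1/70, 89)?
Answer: -307284/7 ≈ -43898.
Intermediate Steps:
T(Y, y) = Y + Y*y
(-13483 - 30416) + T(1/70, 89) = (-13483 - 30416) + (1 + 89)/70 = -43899 + (1/70)*90 = -43899 + 9/7 = -307284/7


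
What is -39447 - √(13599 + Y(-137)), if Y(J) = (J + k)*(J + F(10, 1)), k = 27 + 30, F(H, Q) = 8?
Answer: -39447 - √23919 ≈ -39602.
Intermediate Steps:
k = 57
Y(J) = (8 + J)*(57 + J) (Y(J) = (J + 57)*(J + 8) = (57 + J)*(8 + J) = (8 + J)*(57 + J))
-39447 - √(13599 + Y(-137)) = -39447 - √(13599 + (456 + (-137)² + 65*(-137))) = -39447 - √(13599 + (456 + 18769 - 8905)) = -39447 - √(13599 + 10320) = -39447 - √23919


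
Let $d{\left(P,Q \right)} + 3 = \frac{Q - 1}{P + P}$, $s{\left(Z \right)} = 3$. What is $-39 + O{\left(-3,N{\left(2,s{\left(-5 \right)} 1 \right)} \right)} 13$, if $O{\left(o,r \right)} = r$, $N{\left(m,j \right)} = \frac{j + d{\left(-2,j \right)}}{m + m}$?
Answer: $- \frac{325}{8} \approx -40.625$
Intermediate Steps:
$d{\left(P,Q \right)} = -3 + \frac{-1 + Q}{2 P}$ ($d{\left(P,Q \right)} = -3 + \frac{Q - 1}{P + P} = -3 + \frac{-1 + Q}{2 P}$)
$N{\left(m,j \right)} = \frac{- \frac{11}{4} + \frac{3 j}{4}}{2 m}$ ($N{\left(m,j \right)} = \frac{j + \frac{-1 + j - -12}{2 \left(-2\right)}}{m + m} = \frac{j + \frac{1}{2} \left(- \frac{1}{2}\right) \left(-1 + j + 12\right)}{2 m} = \left(j + \frac{1}{2} \left(- \frac{1}{2}\right) \left(11 + j\right)\right) \frac{1}{2 m} = \left(j - \left(\frac{11}{4} + \frac{j}{4}\right)\right) \frac{1}{2 m} = \left(- \frac{11}{4} + \frac{3 j}{4}\right) \frac{1}{2 m} = \frac{- \frac{11}{4} + \frac{3 j}{4}}{2 m}$)
$-39 + O{\left(-3,N{\left(2,s{\left(-5 \right)} 1 \right)} \right)} 13 = -39 + \frac{-11 + 3 \cdot 3 \cdot 1}{8 \cdot 2} \cdot 13 = -39 + \frac{1}{8} \cdot \frac{1}{2} \left(-11 + 3 \cdot 3\right) 13 = -39 + \frac{1}{8} \cdot \frac{1}{2} \left(-11 + 9\right) 13 = -39 + \frac{1}{8} \cdot \frac{1}{2} \left(-2\right) 13 = -39 - \frac{13}{8} = - \frac{325}{8}$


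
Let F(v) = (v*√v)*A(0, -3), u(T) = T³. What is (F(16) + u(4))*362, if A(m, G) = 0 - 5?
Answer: -92672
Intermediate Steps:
A(m, G) = -5
F(v) = -5*v^(3/2) (F(v) = (v*√v)*(-5) = v^(3/2)*(-5) = -5*v^(3/2))
(F(16) + u(4))*362 = (-5*16^(3/2) + 4³)*362 = (-5*64 + 64)*362 = (-320 + 64)*362 = -256*362 = -92672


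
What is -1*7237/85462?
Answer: -7237/85462 ≈ -0.084681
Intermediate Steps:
-1*7237/85462 = -7237*1/85462 = -7237/85462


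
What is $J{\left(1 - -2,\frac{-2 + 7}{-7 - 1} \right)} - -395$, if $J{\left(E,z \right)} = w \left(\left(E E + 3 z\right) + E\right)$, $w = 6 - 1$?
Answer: $\frac{3565}{8} \approx 445.63$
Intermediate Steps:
$w = 5$ ($w = 6 - 1 = 5$)
$J{\left(E,z \right)} = 5 E + 5 E^{2} + 15 z$ ($J{\left(E,z \right)} = 5 \left(\left(E E + 3 z\right) + E\right) = 5 \left(\left(E^{2} + 3 z\right) + E\right) = 5 \left(E + E^{2} + 3 z\right) = 5 E + 5 E^{2} + 15 z$)
$J{\left(1 - -2,\frac{-2 + 7}{-7 - 1} \right)} - -395 = \left(5 \left(1 - -2\right) + 5 \left(1 - -2\right)^{2} + 15 \frac{-2 + 7}{-7 - 1}\right) - -395 = \left(5 \left(1 + 2\right) + 5 \left(1 + 2\right)^{2} + 15 \frac{5}{-8}\right) + 395 = \left(5 \cdot 3 + 5 \cdot 3^{2} + 15 \cdot 5 \left(- \frac{1}{8}\right)\right) + 395 = \left(15 + 5 \cdot 9 + 15 \left(- \frac{5}{8}\right)\right) + 395 = \left(15 + 45 - \frac{75}{8}\right) + 395 = \frac{405}{8} + 395 = \frac{3565}{8}$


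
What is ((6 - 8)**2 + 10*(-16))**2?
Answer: 24336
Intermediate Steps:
((6 - 8)**2 + 10*(-16))**2 = ((-2)**2 - 160)**2 = (4 - 160)**2 = (-156)**2 = 24336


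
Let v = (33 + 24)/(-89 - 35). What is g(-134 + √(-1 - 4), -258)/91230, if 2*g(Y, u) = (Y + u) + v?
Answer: -9733/4525008 + I*√5/182460 ≈ -0.0021509 + 1.2255e-5*I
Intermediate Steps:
v = -57/124 (v = 57/(-124) = 57*(-1/124) = -57/124 ≈ -0.45968)
g(Y, u) = -57/248 + Y/2 + u/2 (g(Y, u) = ((Y + u) - 57/124)/2 = (-57/124 + Y + u)/2 = -57/248 + Y/2 + u/2)
g(-134 + √(-1 - 4), -258)/91230 = (-57/248 + (-134 + √(-1 - 4))/2 + (½)*(-258))/91230 = (-57/248 + (-134 + √(-5))/2 - 129)*(1/91230) = (-57/248 + (-134 + I*√5)/2 - 129)*(1/91230) = (-57/248 + (-67 + I*√5/2) - 129)*(1/91230) = (-48665/248 + I*√5/2)*(1/91230) = -9733/4525008 + I*√5/182460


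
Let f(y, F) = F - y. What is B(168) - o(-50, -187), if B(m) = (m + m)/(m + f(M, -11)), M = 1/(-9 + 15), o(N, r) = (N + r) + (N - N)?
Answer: 225033/941 ≈ 239.14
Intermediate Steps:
o(N, r) = N + r (o(N, r) = (N + r) + 0 = N + r)
M = ⅙ (M = 1/6 = ⅙ ≈ 0.16667)
B(m) = 2*m/(-67/6 + m) (B(m) = (m + m)/(m + (-11 - 1*⅙)) = (2*m)/(m + (-11 - ⅙)) = (2*m)/(m - 67/6) = (2*m)/(-67/6 + m) = 2*m/(-67/6 + m))
B(168) - o(-50, -187) = 12*168/(-67 + 6*168) - (-50 - 187) = 12*168/(-67 + 1008) - 1*(-237) = 12*168/941 + 237 = 12*168*(1/941) + 237 = 2016/941 + 237 = 225033/941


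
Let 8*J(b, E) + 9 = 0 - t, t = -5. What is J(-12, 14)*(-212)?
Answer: 106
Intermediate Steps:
J(b, E) = -½ (J(b, E) = -9/8 + (0 - 1*(-5))/8 = -9/8 + (0 + 5)/8 = -9/8 + (⅛)*5 = -9/8 + 5/8 = -½)
J(-12, 14)*(-212) = -½*(-212) = 106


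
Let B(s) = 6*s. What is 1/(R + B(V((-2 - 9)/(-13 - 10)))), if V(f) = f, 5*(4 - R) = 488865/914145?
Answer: 7008445/47395377 ≈ 0.14787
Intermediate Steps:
R = 1186269/304715 (R = 4 - 97773/914145 = 4 - 1/5*32591/60943 = 4 - 32591/304715 = 1186269/304715 ≈ 3.8930)
1/(R + B(V((-2 - 9)/(-13 - 10)))) = 1/(1186269/304715 + 6*((-2 - 9)/(-13 - 10))) = 1/(1186269/304715 + 6*(-11/(-23))) = 1/(1186269/304715 + 6*(-11*(-1/23))) = 1/(1186269/304715 + 6*(11/23)) = 1/(1186269/304715 + 66/23) = 1/(47395377/7008445) = 7008445/47395377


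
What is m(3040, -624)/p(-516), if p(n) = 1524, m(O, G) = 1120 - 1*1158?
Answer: -19/762 ≈ -0.024934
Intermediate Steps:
m(O, G) = -38 (m(O, G) = 1120 - 1158 = -38)
m(3040, -624)/p(-516) = -38/1524 = -38*1/1524 = -19/762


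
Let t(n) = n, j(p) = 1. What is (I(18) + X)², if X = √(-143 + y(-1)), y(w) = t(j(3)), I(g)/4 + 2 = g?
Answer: (64 + I*√142)² ≈ 3954.0 + 1525.3*I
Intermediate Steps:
I(g) = -8 + 4*g
y(w) = 1
X = I*√142 (X = √(-143 + 1) = √(-142) = I*√142 ≈ 11.916*I)
(I(18) + X)² = ((-8 + 4*18) + I*√142)² = ((-8 + 72) + I*√142)² = (64 + I*√142)²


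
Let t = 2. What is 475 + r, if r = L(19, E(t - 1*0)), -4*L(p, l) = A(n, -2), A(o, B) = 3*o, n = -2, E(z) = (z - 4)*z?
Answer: 953/2 ≈ 476.50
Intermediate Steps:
E(z) = z*(-4 + z) (E(z) = (-4 + z)*z = z*(-4 + z))
L(p, l) = 3/2 (L(p, l) = -3*(-2)/4 = -¼*(-6) = 3/2)
r = 3/2 ≈ 1.5000
475 + r = 475 + 3/2 = 953/2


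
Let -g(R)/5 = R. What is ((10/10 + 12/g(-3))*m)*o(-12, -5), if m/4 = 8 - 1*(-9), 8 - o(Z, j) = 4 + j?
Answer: 5508/5 ≈ 1101.6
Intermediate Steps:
g(R) = -5*R
o(Z, j) = 4 - j (o(Z, j) = 8 - (4 + j) = 8 + (-4 - j) = 4 - j)
m = 68 (m = 4*(8 - 1*(-9)) = 4*(8 + 9) = 4*17 = 68)
((10/10 + 12/g(-3))*m)*o(-12, -5) = ((10/10 + 12/((-5*(-3))))*68)*(4 - 1*(-5)) = ((10*(1/10) + 12/15)*68)*(4 + 5) = ((1 + 12*(1/15))*68)*9 = ((1 + 4/5)*68)*9 = ((9/5)*68)*9 = (612/5)*9 = 5508/5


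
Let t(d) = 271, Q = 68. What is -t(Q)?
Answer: -271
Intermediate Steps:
-t(Q) = -1*271 = -271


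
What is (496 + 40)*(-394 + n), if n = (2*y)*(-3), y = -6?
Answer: -191888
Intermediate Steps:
n = 36 (n = (2*(-6))*(-3) = -12*(-3) = 36)
(496 + 40)*(-394 + n) = (496 + 40)*(-394 + 36) = 536*(-358) = -191888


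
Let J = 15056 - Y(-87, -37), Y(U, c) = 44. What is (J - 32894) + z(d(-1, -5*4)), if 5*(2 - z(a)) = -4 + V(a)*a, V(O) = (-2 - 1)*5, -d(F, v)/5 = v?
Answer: -87896/5 ≈ -17579.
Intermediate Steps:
d(F, v) = -5*v
V(O) = -15 (V(O) = -3*5 = -15)
z(a) = 14/5 + 3*a (z(a) = 2 - (-4 - 15*a)/5 = 2 + (4/5 + 3*a) = 14/5 + 3*a)
J = 15012 (J = 15056 - 1*44 = 15056 - 44 = 15012)
(J - 32894) + z(d(-1, -5*4)) = (15012 - 32894) + (14/5 + 3*(-(-25)*4)) = -17882 + (14/5 + 3*(-5*(-20))) = -17882 + (14/5 + 3*100) = -17882 + (14/5 + 300) = -17882 + 1514/5 = -87896/5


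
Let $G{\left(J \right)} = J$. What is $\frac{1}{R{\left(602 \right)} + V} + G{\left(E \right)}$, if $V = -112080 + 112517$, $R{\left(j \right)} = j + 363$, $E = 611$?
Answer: $\frac{856623}{1402} \approx 611.0$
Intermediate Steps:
$R{\left(j \right)} = 363 + j$
$V = 437$
$\frac{1}{R{\left(602 \right)} + V} + G{\left(E \right)} = \frac{1}{\left(363 + 602\right) + 437} + 611 = \frac{1}{965 + 437} + 611 = \frac{1}{1402} + 611 = \frac{856623}{1402}$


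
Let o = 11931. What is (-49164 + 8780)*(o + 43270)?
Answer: -2229237184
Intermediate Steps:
(-49164 + 8780)*(o + 43270) = (-49164 + 8780)*(11931 + 43270) = -40384*55201 = -2229237184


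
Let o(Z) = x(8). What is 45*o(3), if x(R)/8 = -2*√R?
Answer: -1440*√2 ≈ -2036.5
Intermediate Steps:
x(R) = -16*√R (x(R) = 8*(-2*√R) = -16*√R)
o(Z) = -32*√2
45*o(3) = 45*(-32*√2) = -1440*√2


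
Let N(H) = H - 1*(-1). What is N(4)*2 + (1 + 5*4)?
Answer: 31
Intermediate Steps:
N(H) = 1 + H (N(H) = H + 1 = 1 + H)
N(4)*2 + (1 + 5*4) = (1 + 4)*2 + (1 + 5*4) = 5*2 + (1 + 20) = 10 + 21 = 31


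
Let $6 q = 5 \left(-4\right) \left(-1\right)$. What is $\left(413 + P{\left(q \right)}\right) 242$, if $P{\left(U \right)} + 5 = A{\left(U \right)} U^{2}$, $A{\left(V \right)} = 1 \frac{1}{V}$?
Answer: $\frac{298628}{3} \approx 99543.0$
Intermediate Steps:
$A{\left(V \right)} = \frac{1}{V}$
$q = \frac{10}{3}$ ($q = \frac{5 \left(-4\right) \left(-1\right)}{6} = \frac{\left(-20\right) \left(-1\right)}{6} = \frac{1}{6} \cdot 20 = \frac{10}{3} \approx 3.3333$)
$P{\left(U \right)} = -5 + U$ ($P{\left(U \right)} = -5 + \frac{U^{2}}{U} = -5 + U$)
$\left(413 + P{\left(q \right)}\right) 242 = \left(413 + \left(-5 + \frac{10}{3}\right)\right) 242 = \left(413 - \frac{5}{3}\right) 242 = \frac{1234}{3} \cdot 242 = \frac{298628}{3}$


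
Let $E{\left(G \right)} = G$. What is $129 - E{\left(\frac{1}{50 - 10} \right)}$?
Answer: $\frac{5159}{40} \approx 128.98$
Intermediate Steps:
$129 - E{\left(\frac{1}{50 - 10} \right)} = 129 - \frac{1}{50 - 10} = 129 - \frac{1}{40} = \frac{5159}{40}$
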